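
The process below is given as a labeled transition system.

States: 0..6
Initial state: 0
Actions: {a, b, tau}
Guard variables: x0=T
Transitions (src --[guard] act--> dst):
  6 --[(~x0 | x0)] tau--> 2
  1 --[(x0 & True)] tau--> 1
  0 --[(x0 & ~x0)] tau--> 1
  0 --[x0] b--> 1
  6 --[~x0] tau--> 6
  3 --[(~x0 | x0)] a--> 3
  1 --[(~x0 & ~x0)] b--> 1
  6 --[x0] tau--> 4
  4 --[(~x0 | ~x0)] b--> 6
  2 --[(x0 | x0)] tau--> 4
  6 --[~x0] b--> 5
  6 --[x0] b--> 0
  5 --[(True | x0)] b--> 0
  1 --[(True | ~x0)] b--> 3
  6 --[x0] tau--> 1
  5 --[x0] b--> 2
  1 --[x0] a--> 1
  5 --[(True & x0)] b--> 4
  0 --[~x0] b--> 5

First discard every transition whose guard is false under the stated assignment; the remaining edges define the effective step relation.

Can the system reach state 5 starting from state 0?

After dropping false guards: 13 live edges.
Layer 0: {0}
Layer 1: {1}  now seen {0,1}
Layer 2: {3}  now seen {0,1,3}
Reachable = {0,1,3}

Answer: UNREACHABLE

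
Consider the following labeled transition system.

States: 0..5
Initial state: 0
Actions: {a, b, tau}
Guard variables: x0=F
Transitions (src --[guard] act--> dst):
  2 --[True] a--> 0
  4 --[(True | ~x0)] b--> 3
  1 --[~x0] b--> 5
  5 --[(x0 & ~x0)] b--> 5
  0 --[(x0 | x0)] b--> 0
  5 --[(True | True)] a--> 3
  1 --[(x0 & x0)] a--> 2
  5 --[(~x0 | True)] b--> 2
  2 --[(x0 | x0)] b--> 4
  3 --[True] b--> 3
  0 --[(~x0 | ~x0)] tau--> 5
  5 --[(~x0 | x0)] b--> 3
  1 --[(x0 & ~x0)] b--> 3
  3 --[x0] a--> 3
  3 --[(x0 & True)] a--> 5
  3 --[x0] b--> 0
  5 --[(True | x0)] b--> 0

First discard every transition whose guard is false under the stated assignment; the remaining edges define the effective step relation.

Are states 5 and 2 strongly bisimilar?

Compute ~ classes (split until stable):
  round 0: {{0,1,2,3,4,5}}
  round 1: {{0},{1,3,4},{2},{5}}
  round 2: {{0},{1},{2},{3,4},{5}}
stable after 3 split(s): 5 block(s)
class of 5: {5}; class of 2: {2}

Answer: NOT BISIMILAR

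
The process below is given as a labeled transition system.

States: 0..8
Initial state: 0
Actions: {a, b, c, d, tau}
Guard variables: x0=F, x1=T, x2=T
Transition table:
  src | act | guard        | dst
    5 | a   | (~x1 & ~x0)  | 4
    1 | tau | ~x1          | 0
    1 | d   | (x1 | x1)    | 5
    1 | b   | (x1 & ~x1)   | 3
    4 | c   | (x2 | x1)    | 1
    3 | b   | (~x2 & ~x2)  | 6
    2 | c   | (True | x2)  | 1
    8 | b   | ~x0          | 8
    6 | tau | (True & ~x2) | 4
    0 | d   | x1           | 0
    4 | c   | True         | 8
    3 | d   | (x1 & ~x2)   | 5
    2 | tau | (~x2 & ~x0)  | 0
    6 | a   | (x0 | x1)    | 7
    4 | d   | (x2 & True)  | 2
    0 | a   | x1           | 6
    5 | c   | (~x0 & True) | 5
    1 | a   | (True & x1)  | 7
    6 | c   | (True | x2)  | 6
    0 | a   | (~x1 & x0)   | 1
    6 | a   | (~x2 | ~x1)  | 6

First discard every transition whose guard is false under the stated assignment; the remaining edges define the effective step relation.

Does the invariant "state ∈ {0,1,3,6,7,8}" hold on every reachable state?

Answer: INVARIANT HOLDS

Analysis:
Allowed set {0,1,3,6,7,8}
R = {0,6,7}
  0: safe
  6: safe
  7: safe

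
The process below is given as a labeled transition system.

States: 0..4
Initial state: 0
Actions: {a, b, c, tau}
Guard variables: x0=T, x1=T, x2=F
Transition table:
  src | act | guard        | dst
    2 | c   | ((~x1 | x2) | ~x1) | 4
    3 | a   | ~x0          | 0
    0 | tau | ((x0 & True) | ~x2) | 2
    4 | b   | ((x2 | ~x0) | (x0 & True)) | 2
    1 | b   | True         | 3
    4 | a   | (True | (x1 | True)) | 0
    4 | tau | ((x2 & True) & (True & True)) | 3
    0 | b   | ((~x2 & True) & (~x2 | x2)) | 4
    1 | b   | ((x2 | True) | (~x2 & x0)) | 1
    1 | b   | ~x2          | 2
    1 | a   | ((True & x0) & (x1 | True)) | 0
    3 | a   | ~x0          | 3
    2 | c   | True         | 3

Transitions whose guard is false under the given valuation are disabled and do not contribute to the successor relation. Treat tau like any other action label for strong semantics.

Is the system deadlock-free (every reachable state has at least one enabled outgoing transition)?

Answer: DEADLOCK at state 3

Trace:
Reach set: {0,2,3,4}
  0: b→4  tau→2  [deg 2]
  2: c→3  [deg 1]
  3: ∅  [no exit]
  4: a→0  b→2  [deg 2]
Path to 3: tau·c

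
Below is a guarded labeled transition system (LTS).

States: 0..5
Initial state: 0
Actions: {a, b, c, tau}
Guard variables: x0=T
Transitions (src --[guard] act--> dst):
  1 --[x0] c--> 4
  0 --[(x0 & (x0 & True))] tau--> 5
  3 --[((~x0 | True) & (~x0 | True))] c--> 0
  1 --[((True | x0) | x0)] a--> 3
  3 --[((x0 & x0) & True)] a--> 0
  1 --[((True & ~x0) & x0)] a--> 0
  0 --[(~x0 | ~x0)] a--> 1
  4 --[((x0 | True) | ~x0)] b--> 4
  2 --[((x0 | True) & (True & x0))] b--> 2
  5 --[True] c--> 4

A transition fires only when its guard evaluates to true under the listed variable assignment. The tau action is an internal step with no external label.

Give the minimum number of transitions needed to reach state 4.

Layered search for 4:
  L0 = {0}
  L1 = {5}
  L2 = {4}
depth(4)=2, e.g. tau·c

Answer: 2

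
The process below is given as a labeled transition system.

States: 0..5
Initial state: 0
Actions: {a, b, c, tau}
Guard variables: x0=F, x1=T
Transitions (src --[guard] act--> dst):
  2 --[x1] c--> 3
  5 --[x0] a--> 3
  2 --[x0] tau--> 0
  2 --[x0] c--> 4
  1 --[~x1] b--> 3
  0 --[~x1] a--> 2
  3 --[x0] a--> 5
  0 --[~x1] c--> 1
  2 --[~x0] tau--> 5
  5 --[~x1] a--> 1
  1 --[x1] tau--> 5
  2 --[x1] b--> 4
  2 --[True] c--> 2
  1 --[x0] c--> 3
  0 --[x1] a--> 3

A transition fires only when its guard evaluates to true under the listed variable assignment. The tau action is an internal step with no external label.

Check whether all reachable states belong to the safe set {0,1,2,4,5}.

Allowed set {0,1,2,4,5}
R = {0,3}
  0: ok
  3: VIOLATES
witness against invariant: a → 3

Answer: INVARIANT VIOLATED at state 3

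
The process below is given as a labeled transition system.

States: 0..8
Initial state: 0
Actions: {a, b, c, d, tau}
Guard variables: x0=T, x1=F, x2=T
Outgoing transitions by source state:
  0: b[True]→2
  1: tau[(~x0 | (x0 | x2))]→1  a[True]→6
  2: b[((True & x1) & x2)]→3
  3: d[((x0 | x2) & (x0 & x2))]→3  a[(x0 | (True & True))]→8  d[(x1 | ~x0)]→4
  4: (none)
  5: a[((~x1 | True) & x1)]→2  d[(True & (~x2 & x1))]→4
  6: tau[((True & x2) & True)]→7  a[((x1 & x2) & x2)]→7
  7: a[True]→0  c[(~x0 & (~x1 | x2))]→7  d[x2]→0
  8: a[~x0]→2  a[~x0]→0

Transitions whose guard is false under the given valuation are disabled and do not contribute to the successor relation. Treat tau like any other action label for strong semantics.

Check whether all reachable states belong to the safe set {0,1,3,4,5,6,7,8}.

Answer: INVARIANT VIOLATED at state 2

Analysis:
Inv-set: {0,1,3,4,5,6,7,8}
Reach set: {0,2}
  0: ok
  2: ✗ unsafe
counterexample path to 2: b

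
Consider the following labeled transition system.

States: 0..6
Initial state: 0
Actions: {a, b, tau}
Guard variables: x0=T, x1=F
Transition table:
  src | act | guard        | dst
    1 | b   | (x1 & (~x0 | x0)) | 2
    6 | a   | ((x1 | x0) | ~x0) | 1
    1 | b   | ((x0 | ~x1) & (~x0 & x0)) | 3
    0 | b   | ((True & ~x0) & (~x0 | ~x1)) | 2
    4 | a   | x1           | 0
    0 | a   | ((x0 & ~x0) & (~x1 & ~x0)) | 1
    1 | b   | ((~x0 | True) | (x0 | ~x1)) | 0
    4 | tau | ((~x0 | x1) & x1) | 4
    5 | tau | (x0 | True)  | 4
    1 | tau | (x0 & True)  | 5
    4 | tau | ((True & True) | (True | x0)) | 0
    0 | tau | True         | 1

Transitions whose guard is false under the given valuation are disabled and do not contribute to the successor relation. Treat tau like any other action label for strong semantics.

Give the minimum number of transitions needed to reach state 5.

Answer: 2

Working:
BFS to 5:
  depth 0: {0}
  depth 1: {1}
  depth 2: {5}
depth(5)=2, e.g. tau·tau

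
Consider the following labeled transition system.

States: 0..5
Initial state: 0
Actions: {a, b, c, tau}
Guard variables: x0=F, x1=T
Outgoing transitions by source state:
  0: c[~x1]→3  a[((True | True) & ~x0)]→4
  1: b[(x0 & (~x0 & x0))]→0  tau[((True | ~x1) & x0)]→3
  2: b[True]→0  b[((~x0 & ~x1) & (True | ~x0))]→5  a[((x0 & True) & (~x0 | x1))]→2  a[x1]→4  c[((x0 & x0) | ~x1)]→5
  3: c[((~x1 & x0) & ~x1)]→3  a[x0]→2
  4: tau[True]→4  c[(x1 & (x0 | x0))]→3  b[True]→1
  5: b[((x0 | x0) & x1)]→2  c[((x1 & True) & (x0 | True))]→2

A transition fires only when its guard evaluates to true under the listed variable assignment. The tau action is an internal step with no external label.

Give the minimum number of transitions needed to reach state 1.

Answer: 2

Analysis:
Layered search for 1:
  depth 0: {0}
  depth 1: {4}
  depth 2: {1}
1 enters at depth 2; path a·b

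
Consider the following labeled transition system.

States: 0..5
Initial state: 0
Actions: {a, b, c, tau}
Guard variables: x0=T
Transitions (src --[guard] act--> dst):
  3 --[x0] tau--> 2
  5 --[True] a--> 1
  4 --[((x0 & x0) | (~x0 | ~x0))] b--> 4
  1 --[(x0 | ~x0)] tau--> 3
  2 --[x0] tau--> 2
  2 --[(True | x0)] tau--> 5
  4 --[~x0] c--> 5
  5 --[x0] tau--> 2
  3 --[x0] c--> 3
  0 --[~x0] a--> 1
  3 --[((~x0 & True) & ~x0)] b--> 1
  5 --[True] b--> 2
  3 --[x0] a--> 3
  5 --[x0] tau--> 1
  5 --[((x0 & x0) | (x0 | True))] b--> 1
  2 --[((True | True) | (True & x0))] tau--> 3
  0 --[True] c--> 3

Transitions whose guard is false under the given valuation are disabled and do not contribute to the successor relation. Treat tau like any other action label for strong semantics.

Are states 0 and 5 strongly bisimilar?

Bisimulation quotient by refinement:
  π0 = {{0,1,2,3,4,5}}
  π1 = {{0},{1,2},{3},{4},{5}}
  π2 = {{0},{1},{2},{3},{4},{5}}
stable after 3 split(s): 6 block(s)
[0]={0}  [5]={5}

Answer: NOT BISIMILAR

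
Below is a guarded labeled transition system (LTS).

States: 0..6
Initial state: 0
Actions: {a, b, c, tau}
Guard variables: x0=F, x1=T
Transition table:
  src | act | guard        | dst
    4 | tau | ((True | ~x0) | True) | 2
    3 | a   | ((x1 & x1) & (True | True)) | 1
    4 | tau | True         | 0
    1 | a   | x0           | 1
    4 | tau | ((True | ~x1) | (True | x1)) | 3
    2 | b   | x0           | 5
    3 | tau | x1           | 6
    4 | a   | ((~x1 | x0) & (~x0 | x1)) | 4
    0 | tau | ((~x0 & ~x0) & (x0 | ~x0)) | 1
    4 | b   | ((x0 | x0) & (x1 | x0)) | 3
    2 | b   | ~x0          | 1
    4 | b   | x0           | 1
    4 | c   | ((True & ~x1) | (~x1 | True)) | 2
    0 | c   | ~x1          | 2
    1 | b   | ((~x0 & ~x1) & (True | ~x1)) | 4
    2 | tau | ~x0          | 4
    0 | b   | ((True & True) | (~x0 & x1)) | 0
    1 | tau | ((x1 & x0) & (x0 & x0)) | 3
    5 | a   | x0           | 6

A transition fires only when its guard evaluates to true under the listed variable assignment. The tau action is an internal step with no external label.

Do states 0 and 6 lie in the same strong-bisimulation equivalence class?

Answer: NOT BISIMILAR

Trace:
Bisimulation quotient by refinement:
  round 0: {{0,1,2,3,4,5,6}}
  round 1: {{0,2},{1,5,6},{3},{4}}
  round 2: {{0},{1,5,6},{2},{3},{4}}
stable after 3 split(s): 5 block(s)
0∈{0}, 6∈{1,5,6}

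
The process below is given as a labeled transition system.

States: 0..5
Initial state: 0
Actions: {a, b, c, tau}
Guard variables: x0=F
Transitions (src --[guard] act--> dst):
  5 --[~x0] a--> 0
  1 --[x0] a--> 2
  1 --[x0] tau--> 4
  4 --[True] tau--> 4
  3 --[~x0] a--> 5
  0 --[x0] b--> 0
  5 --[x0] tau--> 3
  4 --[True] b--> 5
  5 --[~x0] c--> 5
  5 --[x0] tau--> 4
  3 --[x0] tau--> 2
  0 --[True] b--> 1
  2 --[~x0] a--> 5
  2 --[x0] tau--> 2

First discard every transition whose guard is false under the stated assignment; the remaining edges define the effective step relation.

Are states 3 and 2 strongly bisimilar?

Answer: BISIMILAR

Working:
Bisimulation quotient by refinement:
  P[0] = {{0,1,2,3,4,5}}
  P[1] = {{0},{1},{2,3},{4},{5}}
stable after 2 split(s): 5 block(s)
[3]={2,3}  [2]={2,3}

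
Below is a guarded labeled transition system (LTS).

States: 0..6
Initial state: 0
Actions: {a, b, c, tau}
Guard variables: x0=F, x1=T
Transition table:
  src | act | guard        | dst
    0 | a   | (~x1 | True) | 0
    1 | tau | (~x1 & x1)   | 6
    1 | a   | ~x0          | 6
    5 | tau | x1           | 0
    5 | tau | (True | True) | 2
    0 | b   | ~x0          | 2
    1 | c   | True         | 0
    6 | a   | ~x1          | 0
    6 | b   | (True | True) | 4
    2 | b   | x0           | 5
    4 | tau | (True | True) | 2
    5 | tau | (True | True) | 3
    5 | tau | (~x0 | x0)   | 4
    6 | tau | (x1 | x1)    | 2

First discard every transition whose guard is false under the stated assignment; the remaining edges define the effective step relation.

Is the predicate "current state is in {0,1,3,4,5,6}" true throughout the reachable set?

Safe = {0,1,3,4,5,6}
R = {0,2}
  0: ✓
  2: VIOLATES
reach 2 via b — violates

Answer: INVARIANT VIOLATED at state 2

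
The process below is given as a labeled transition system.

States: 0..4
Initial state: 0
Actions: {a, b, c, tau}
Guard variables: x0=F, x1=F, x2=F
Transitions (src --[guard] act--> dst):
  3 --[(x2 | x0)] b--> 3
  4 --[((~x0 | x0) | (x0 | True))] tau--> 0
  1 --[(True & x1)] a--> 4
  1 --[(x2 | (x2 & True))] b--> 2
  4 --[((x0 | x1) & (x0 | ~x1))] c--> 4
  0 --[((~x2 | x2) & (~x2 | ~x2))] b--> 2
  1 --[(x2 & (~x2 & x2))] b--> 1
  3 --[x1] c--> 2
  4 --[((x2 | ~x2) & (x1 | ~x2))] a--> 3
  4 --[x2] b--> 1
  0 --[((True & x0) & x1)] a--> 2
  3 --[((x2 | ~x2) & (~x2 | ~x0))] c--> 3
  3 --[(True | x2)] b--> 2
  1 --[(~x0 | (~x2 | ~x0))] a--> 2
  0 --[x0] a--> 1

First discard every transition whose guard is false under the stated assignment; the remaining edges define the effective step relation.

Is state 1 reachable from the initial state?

Guard filter leaves 6 enabled edge(s).
Layer 0: {0}
Layer 1: {2}  now seen {0,2}
Reach set: {0,2}

Answer: UNREACHABLE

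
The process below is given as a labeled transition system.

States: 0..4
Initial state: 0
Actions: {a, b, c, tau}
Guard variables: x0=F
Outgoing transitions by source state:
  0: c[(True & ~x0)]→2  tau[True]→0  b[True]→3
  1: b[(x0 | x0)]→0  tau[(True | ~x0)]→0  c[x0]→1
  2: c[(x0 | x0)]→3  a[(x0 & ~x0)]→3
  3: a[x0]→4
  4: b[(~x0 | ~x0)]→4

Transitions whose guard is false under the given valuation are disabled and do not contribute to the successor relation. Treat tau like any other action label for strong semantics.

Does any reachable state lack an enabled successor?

Answer: DEADLOCK at state 2

Working:
R = {0,2,3}
  0: b→3  c→2  tau→0  [3 out]
  2: ∅  [no exit]
  3: ∅  [no exit]
witness 2: c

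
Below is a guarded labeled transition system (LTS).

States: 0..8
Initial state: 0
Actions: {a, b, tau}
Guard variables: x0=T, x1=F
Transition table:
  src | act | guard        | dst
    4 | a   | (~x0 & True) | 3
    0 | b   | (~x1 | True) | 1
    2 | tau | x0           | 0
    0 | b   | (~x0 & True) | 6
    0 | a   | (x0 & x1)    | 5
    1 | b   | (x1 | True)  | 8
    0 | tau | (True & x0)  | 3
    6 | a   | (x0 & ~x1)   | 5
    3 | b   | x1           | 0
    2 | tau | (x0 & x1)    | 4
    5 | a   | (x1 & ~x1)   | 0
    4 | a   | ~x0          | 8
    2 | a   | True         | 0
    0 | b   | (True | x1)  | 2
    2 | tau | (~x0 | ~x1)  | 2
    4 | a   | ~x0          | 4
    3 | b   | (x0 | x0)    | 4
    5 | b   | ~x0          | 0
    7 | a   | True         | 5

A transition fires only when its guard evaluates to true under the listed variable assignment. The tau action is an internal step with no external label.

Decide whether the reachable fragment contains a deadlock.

Answer: DEADLOCK at state 4

Analysis:
Reach set: {0,1,2,3,4,8}
  0: b→1  b→2  tau→3  [3 out]
  1: b→8  [1 out]
  2: a→0  tau→0  tau→2  [3 out]
  3: b→4  [1 out]
  4: ∅  [deadlock]
  8: ∅  [deadlock]
trace reaching 4: tau·b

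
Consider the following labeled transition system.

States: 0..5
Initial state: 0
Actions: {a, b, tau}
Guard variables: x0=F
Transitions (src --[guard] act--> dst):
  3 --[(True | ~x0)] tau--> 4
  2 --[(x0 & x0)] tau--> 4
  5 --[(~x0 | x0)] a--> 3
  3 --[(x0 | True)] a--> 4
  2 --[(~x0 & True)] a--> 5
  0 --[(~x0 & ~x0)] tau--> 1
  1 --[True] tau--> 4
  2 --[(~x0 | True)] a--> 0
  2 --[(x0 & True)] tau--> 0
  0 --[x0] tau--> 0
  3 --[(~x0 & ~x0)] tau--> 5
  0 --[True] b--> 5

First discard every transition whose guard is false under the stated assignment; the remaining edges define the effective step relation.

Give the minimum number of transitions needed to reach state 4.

Answer: 2

Working:
Layered search for 4:
  depth 0: {0}
  depth 1: {1,5}
  depth 2: {3,4}
4 enters at depth 2; path tau·tau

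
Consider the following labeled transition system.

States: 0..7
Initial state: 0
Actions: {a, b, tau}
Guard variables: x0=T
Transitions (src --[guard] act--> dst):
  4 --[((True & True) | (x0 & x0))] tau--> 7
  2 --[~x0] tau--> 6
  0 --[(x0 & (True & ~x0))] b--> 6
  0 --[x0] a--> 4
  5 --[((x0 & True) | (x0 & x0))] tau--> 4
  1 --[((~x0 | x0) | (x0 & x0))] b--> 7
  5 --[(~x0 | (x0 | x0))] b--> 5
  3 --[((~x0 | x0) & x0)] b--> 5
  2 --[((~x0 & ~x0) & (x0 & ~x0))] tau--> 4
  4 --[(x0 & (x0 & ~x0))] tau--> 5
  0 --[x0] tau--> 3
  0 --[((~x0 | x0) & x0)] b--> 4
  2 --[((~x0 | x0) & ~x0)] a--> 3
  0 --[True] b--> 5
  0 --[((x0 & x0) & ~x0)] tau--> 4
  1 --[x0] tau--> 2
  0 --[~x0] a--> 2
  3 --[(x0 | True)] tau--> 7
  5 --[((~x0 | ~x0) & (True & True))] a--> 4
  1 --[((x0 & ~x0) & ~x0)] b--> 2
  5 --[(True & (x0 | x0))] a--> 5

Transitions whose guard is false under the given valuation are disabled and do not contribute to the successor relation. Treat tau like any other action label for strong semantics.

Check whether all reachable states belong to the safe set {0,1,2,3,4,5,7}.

Answer: INVARIANT HOLDS

Analysis:
Allowed set {0,1,2,3,4,5,7}
R = {0,3,4,5,7}
  0: ✓
  3: ✓
  4: ✓
  5: ✓
  7: ✓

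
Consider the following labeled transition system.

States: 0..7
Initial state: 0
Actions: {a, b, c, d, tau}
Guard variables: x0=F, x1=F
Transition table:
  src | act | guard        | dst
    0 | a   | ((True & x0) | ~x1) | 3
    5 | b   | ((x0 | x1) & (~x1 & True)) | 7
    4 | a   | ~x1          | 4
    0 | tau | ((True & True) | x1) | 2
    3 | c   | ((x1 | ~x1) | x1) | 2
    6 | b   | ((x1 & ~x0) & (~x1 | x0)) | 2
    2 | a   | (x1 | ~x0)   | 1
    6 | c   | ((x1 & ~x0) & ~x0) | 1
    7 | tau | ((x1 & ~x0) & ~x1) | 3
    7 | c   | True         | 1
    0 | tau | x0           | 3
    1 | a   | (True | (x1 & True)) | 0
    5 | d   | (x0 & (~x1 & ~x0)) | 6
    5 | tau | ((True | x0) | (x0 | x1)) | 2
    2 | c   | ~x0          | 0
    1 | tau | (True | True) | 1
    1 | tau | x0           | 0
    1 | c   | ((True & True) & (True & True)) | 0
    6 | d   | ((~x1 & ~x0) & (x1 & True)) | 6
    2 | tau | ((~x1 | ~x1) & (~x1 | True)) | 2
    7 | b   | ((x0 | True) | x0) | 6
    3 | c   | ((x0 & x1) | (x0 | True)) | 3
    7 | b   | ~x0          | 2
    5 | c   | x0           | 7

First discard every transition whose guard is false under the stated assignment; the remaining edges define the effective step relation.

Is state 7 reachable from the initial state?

15 transition(s) survive guard evaluation.
Layer 0: {0}
Layer 1: {2,3}  cumulative {0,2,3}
Layer 2: {1}  cumulative {0,1,2,3}
Reachable = {0,1,2,3}

Answer: UNREACHABLE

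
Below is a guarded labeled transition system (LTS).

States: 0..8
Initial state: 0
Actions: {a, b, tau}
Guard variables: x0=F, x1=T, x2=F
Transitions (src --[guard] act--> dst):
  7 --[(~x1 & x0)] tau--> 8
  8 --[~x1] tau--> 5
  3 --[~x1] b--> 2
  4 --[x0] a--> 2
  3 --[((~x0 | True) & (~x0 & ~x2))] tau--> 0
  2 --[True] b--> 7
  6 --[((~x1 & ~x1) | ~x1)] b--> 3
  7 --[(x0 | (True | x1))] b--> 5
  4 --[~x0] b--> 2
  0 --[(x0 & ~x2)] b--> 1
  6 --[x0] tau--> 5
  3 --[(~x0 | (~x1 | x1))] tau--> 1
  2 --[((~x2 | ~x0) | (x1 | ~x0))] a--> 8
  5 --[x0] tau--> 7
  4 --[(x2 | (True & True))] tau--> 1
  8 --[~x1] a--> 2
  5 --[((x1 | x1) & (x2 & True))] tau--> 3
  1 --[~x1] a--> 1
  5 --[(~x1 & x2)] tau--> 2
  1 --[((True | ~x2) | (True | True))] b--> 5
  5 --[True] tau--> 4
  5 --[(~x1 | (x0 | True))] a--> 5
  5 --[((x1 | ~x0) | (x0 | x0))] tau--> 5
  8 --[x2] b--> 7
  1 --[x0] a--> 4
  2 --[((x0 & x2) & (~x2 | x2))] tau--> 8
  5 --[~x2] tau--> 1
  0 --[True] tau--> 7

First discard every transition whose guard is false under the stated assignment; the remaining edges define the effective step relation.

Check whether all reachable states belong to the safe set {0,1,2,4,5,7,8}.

Allowed set {0,1,2,4,5,7,8}
Reachable = {0,1,2,4,5,7,8}
  0: ok
  1: ok
  2: ok
  4: ok
  5: ok
  7: ok
  8: ok

Answer: INVARIANT HOLDS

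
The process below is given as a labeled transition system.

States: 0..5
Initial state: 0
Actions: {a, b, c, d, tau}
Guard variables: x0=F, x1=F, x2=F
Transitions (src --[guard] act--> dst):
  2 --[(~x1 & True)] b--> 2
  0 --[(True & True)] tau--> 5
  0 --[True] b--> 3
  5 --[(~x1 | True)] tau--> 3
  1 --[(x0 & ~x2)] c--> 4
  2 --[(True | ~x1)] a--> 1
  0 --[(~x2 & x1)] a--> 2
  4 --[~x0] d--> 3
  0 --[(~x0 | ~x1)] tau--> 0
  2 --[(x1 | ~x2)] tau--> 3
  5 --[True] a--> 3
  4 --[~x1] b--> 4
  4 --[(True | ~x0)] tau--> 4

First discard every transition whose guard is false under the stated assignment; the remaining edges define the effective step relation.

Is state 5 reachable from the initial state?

After dropping false guards: 11 live edges.
L0 = {0}
L1 = {3,5}  cumulative {0,3,5}
R = {0,3,5}
Path to 5: tau

Answer: REACHABLE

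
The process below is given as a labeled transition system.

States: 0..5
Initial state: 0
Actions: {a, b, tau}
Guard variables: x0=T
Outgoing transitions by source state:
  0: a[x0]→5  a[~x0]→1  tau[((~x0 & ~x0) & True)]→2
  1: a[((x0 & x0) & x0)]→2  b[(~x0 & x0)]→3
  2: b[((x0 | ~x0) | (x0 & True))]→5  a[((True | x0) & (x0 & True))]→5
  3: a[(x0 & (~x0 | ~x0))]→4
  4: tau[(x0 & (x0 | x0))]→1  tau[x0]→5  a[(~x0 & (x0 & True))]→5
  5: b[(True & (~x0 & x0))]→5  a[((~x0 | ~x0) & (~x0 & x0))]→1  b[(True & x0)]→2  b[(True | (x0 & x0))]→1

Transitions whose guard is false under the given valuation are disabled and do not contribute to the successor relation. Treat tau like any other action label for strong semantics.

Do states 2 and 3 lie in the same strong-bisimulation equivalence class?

Answer: NOT BISIMILAR

Analysis:
Refine partition for ~:
  P[0] = {{0,1,2,3,4,5}}
  P[1] = {{0,1},{2},{3},{4},{5}}
  P[2] = {{0},{1},{2},{3},{4},{5}}
stable after 3 split(s): 6 block(s)
2∈{2}, 3∈{3}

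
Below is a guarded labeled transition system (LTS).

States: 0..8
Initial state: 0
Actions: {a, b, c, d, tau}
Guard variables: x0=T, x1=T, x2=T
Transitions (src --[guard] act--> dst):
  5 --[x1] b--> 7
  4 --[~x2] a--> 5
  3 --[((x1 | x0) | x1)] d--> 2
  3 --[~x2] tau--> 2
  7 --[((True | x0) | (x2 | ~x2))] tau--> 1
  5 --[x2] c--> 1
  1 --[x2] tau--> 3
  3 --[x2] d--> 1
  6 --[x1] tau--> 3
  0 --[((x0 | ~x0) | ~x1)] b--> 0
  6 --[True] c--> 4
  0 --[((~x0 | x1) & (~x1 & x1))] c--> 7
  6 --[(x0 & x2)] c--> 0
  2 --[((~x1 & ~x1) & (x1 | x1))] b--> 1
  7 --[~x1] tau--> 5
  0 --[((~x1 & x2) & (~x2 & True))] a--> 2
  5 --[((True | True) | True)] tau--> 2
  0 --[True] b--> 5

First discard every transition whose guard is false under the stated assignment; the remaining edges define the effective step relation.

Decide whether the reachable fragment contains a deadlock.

R = {0,1,2,3,5,7}
  0: b→0  b→5  [deg 2]
  1: tau→3  [deg 1]
  2: ∅  [no exit]
  3: d→1  d→2  [deg 2]
  5: b→7  c→1  tau→2  [deg 3]
  7: tau→1  [deg 1]
witness 2: b·tau

Answer: DEADLOCK at state 2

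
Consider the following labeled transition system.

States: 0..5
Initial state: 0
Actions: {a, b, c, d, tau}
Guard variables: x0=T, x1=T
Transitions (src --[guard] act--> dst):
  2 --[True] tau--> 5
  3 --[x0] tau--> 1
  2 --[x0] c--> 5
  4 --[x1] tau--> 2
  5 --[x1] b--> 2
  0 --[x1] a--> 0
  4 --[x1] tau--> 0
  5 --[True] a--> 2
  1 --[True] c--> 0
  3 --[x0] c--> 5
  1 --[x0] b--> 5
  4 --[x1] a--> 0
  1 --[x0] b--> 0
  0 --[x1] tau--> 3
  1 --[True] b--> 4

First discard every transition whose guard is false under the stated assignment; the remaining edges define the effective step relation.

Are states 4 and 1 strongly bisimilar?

Answer: NOT BISIMILAR

Trace:
Compute ~ classes (split until stable):
  π0 = {{0,1,2,3,4,5}}
  π1 = {{0,4},{1},{2,3},{5}}
  π2 = {{0},{1},{2},{3},{4},{5}}
Fixed point at round 3; 6 class(es).
class of 4: {4}; class of 1: {1}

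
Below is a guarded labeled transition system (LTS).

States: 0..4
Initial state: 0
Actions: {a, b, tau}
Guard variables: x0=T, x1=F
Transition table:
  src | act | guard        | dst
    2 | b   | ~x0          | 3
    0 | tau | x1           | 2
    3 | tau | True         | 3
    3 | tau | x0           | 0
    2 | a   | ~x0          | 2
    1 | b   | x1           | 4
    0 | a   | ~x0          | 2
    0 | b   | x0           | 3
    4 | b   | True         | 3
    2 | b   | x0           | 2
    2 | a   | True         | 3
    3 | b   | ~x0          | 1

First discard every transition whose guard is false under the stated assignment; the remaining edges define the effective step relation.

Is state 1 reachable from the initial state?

6 transition(s) survive guard evaluation.
L0 = {0}
L1 = {3}  total {0,3}
Reach set: {0,3}

Answer: UNREACHABLE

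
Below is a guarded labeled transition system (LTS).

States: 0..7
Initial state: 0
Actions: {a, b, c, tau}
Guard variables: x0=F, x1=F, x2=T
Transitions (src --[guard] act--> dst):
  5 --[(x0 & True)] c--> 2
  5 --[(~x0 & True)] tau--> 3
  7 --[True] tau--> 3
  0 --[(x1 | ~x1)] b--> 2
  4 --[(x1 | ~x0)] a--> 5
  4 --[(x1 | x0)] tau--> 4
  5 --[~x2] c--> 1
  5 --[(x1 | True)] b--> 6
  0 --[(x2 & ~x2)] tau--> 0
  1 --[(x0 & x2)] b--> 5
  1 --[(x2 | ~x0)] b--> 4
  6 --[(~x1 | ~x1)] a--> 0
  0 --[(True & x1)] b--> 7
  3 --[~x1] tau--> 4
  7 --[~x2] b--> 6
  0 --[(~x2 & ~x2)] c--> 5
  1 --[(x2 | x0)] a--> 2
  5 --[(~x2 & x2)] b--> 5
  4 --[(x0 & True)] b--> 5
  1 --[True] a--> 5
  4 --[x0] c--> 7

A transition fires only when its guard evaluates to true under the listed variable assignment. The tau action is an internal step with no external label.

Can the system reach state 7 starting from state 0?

Answer: UNREACHABLE

Working:
10 transition(s) survive guard evaluation.
depth 0: {0}
depth 1: {2}  now seen {0,2}
Reach set: {0,2}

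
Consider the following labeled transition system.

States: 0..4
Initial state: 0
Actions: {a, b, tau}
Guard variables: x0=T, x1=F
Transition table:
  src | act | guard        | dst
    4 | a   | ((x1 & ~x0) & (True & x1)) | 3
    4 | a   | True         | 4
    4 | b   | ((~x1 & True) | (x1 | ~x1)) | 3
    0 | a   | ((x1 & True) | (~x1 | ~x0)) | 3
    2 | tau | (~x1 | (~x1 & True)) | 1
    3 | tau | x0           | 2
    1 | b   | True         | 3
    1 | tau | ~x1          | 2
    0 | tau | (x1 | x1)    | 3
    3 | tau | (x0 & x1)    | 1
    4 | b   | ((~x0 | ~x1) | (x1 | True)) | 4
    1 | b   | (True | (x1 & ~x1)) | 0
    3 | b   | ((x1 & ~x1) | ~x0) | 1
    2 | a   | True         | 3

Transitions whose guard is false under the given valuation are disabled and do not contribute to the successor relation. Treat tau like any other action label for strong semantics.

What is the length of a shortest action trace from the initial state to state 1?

Breadth-first toward 1:
  L0 = {0}
  L1 = {3}
  L2 = {2}
  L3 = {1}
1 enters at depth 3; path a·tau·tau

Answer: 3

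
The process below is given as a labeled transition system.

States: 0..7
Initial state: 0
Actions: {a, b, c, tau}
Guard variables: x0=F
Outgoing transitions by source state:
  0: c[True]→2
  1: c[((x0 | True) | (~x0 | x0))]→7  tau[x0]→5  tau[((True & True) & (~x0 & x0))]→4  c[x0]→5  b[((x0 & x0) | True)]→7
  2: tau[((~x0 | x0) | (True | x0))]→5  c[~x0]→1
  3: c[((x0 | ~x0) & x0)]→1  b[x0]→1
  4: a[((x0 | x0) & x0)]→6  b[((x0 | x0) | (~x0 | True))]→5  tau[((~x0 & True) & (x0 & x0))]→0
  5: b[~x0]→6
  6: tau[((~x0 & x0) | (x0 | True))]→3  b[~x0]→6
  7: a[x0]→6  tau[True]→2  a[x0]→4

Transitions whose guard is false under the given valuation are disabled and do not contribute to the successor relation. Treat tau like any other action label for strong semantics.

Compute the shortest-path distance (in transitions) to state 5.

Answer: 2

Trace:
BFS to 5:
  depth 0: {0}
  depth 1: {2}
  depth 2: {1,5}
first hit 5 at d=2 via c·tau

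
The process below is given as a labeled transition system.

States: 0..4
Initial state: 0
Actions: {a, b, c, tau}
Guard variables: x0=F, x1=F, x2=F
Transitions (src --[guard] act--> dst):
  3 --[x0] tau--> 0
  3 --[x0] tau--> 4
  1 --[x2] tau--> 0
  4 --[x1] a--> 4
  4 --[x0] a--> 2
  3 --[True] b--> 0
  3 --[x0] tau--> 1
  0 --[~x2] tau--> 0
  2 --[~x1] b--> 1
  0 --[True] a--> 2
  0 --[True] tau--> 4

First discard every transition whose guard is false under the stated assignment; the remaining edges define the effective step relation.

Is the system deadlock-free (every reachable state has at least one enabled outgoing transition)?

Answer: DEADLOCK at state 1

Analysis:
R = {0,1,2,4}
  0: a→2  tau→0  tau→4  [deg 3]
  1: ∅  [no exit]
  2: b→1  [deg 1]
  4: ∅  [no exit]
Path to 1: a·b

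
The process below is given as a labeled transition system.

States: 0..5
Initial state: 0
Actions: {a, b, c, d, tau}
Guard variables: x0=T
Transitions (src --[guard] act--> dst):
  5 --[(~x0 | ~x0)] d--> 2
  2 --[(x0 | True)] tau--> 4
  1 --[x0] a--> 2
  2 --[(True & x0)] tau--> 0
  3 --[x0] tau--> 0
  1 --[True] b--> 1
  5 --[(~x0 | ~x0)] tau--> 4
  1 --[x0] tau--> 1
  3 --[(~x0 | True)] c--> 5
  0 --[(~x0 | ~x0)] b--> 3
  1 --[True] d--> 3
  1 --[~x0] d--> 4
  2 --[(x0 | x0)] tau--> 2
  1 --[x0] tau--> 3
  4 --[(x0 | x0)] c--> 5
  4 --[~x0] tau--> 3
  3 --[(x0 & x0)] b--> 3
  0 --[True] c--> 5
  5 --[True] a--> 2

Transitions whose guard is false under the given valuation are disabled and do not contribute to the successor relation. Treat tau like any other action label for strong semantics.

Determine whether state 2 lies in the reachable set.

After dropping false guards: 14 live edges.
L0 = {0}
L1 = {5}  total {0,5}
L2 = {2}  total {0,2,5}
L3 = {4}  total {0,2,4,5}
Reachable = {0,2,4,5}
Path to 2: c·a

Answer: REACHABLE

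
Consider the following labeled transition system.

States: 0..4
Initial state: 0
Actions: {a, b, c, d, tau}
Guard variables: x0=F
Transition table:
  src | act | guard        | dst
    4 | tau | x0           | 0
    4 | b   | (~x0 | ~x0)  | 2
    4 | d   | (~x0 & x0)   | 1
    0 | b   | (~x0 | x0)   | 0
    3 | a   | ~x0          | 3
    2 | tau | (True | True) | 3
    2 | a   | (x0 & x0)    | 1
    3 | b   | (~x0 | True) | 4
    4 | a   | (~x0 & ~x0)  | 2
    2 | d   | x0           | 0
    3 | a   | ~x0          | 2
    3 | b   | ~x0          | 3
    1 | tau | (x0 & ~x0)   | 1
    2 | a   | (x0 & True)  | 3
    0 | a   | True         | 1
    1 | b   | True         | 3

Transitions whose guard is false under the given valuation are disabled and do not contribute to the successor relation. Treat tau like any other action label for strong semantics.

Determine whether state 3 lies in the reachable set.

After dropping false guards: 10 live edges.
L0 = {0}
L1 = {1}  now seen {0,1}
L2 = {3}  now seen {0,1,3}
L3 = {2,4}  now seen {0,1,2,3,4}
R = {0,1,2,3,4}
trace reaching 3: a·b

Answer: REACHABLE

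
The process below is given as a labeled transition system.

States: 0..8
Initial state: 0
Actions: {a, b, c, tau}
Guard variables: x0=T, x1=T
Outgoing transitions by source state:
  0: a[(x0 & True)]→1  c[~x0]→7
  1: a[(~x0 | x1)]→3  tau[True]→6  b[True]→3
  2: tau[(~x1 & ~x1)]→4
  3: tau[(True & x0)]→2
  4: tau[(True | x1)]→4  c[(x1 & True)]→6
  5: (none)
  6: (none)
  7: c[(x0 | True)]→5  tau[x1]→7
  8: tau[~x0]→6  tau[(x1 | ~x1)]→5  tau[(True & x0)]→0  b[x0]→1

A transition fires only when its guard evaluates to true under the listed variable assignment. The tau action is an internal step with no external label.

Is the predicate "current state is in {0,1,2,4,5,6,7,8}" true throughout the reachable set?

Inv-set: {0,1,2,4,5,6,7,8}
R = {0,1,2,3,6}
  0: ok
  1: ok
  2: ok
  3: VIOLATES
  6: ok
reach 3 via a·a — violates

Answer: INVARIANT VIOLATED at state 3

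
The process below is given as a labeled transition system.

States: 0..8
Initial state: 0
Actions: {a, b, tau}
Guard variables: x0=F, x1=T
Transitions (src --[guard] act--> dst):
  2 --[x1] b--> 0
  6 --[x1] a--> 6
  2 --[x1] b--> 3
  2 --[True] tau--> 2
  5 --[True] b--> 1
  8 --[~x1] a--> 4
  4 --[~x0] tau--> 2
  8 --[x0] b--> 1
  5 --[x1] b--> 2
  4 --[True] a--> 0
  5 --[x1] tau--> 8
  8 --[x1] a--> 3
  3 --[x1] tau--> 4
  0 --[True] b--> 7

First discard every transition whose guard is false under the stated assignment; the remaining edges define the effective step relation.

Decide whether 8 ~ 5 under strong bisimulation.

Refine partition for ~:
  π0 = {{0,1,2,3,4,5,6,7,8}}
  π1 = {{0},{1,7},{2,5},{3},{4},{6,8}}
  π2 = {{0},{1,7},{2},{3},{4},{5},{6},{8}}
Fixed point at round 3; 8 class(es).
[8]={8}  [5]={5}

Answer: NOT BISIMILAR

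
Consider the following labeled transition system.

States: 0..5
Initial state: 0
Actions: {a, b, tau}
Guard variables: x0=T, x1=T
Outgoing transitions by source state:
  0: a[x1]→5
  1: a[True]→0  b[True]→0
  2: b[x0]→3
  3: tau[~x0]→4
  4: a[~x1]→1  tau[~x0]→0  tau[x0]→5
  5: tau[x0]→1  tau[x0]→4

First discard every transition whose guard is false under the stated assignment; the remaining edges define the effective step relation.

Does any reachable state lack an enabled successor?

Answer: DEADLOCK-FREE

Trace:
Reach set: {0,1,4,5}
  0: a→5  [1 out]
  1: a→0  b→0  [2 out]
  4: tau→5  [1 out]
  5: tau→1  tau→4  [2 out]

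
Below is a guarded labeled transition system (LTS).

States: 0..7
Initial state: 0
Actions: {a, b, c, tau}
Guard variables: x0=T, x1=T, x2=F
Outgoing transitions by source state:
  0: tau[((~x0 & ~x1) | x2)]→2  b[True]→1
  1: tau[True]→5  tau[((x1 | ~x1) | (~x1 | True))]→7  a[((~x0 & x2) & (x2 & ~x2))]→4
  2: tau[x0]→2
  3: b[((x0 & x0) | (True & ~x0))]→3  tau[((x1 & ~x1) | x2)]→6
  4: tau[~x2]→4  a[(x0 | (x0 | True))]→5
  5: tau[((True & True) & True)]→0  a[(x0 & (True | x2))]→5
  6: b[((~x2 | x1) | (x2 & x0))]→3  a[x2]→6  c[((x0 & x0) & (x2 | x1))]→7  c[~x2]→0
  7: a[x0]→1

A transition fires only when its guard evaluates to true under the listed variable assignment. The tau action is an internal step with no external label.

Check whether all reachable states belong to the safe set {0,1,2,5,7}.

Answer: INVARIANT HOLDS

Analysis:
Safe = {0,1,2,5,7}
Reach set: {0,1,5,7}
  0: safe
  1: safe
  5: safe
  7: safe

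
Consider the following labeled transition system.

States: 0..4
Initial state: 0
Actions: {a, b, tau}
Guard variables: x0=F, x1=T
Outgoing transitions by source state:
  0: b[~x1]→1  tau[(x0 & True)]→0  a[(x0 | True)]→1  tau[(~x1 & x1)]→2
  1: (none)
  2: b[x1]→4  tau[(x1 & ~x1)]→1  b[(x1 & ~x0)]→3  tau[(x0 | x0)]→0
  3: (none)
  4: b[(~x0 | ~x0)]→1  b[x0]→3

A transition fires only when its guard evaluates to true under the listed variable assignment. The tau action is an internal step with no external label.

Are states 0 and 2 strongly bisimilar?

Answer: NOT BISIMILAR

Working:
Compute ~ classes (split until stable):
  round 0: {{0,1,2,3,4}}
  round 1: {{0},{1,3},{2,4}}
  round 2: {{0},{1,3},{2},{4}}
4 equivalence class(es) (converged in 3)
0∈{0}, 2∈{2}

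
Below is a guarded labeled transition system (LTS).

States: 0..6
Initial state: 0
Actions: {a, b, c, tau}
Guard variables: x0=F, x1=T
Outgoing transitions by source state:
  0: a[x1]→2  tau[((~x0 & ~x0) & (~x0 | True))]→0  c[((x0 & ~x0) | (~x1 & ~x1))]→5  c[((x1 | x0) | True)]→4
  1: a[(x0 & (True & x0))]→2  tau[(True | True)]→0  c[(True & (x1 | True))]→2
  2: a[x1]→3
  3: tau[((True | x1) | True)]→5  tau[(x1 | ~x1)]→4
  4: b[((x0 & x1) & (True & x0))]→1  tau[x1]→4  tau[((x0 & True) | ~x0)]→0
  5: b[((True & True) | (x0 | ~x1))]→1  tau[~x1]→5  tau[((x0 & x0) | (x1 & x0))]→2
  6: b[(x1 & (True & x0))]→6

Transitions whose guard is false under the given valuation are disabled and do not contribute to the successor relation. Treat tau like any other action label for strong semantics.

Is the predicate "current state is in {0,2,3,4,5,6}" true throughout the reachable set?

Inv-set: {0,2,3,4,5,6}
Reach set: {0,1,2,3,4,5}
  0: safe
  1: VIOLATES
  2: safe
  3: safe
  4: safe
  5: safe
witness against invariant: a·a·tau·b → 1

Answer: INVARIANT VIOLATED at state 1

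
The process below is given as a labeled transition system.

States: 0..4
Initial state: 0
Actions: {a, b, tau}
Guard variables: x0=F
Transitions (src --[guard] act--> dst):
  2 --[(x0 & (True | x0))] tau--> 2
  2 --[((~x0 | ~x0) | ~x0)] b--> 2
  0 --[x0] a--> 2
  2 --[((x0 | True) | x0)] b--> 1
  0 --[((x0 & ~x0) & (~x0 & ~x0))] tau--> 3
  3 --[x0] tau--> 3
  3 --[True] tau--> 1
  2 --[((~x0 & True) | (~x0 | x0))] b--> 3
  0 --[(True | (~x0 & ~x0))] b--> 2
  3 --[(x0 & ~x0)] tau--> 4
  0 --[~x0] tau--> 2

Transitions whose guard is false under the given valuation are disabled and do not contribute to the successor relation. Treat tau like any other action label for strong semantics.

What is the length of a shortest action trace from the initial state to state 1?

Breadth-first toward 1:
  L0 = {0}
  L1 = {2}
  L2 = {1,3}
first hit 1 at d=2 via b·b

Answer: 2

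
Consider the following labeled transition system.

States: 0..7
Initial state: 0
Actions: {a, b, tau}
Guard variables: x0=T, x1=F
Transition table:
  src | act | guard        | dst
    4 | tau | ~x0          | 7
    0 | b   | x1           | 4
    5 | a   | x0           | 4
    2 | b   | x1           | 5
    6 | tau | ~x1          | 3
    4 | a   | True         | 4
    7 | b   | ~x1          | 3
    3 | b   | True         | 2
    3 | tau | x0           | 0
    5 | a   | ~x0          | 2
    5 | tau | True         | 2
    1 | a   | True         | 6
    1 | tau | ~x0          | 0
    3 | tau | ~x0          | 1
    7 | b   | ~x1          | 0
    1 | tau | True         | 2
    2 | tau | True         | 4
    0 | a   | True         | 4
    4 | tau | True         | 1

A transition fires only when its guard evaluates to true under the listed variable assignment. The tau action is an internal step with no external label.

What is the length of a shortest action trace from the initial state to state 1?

BFS to 1:
  Layer 0: {0}
  Layer 1: {4}
  Layer 2: {1}
first hit 1 at d=2 via a·tau

Answer: 2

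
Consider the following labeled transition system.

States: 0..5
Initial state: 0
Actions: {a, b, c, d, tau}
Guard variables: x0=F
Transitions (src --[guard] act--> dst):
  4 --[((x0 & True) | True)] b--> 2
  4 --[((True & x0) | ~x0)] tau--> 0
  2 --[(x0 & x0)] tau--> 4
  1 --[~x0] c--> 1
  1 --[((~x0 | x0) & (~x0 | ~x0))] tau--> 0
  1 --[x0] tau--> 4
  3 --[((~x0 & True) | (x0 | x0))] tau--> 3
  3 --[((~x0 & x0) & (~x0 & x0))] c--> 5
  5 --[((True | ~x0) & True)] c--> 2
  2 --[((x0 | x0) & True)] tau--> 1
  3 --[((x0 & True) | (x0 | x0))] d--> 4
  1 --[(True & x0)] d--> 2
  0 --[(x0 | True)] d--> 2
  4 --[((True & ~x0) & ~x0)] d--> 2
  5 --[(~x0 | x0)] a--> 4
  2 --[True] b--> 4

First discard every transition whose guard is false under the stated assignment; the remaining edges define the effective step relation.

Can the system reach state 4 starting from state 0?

Guard filter leaves 10 enabled edge(s).
Layer 0: {0}
Layer 1: {2}  total {0,2}
Layer 2: {4}  total {0,2,4}
Reach set: {0,2,4}
witness 4: d·b

Answer: REACHABLE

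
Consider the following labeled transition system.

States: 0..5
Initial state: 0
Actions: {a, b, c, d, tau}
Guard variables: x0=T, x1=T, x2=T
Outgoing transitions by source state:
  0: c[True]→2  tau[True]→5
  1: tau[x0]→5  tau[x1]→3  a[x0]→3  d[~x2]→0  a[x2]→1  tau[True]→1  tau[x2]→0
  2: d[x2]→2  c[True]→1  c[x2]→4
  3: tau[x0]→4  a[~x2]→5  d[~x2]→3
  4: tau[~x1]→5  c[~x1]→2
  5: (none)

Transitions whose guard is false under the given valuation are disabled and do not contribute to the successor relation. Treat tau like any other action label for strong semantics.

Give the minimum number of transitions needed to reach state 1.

Answer: 2

Working:
BFS to 1:
  L0 = {0}
  L1 = {2,5}
  L2 = {1,4}
depth(1)=2, e.g. c·c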